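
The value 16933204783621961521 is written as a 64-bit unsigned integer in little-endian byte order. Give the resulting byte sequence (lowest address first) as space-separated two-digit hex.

31 77 BB E4 08 D4 FE EA

16933204783621961521 in hexadecimal, padded to 64 bits, is 0xEAFED408E4BB7731.
Split into bytes (most-significant first): EA FE D4 08 E4 BB 77 31.
Little-endian: lowest address holds the least-significant byte.
So at ascending addresses the bytes are 31 77 BB E4 08 D4 FE EA.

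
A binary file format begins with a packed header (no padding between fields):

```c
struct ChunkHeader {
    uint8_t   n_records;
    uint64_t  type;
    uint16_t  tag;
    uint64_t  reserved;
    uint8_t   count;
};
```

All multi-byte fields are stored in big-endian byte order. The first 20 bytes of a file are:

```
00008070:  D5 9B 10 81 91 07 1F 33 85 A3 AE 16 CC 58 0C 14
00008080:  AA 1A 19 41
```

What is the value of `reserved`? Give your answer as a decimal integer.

1642784772992932377

`reserved` follows `n_records` (1 B), `type` (8 B), `tag` (2 B), so it starts at offset 1 + 8 + 2 = 11 and occupies 8 bytes.
Bytes at offsets 11..18: 16 CC 58 0C 14 AA 1A 19.
Big-endian: lowest address holds the most-significant byte.
The bytes are already most-significant first: 0x16CC580C14AA1A19.
0x16CC580C14AA1A19 = 1642784772992932377.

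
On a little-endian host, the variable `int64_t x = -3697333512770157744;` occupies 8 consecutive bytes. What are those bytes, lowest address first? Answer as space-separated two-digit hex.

Two's complement of -3697333512770157744 in 64 bits: 3697333512770157744 = 0x334F913D94CFFCB0; invert → 0xCCB06EC26B30034F; add 1 → 0xCCB06EC26B300350.
Split into bytes (most-significant first): CC B0 6E C2 6B 30 03 50.
Little-endian: lowest address holds the least-significant byte.
So at ascending addresses the bytes are 50 03 30 6B C2 6E B0 CC.

50 03 30 6B C2 6E B0 CC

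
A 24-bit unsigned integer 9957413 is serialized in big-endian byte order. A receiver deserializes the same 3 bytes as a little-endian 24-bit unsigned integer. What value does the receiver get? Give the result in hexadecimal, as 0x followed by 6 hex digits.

9957413 in 24-bit hexadecimal is 0x97F025.
Stored big-endian, the bytes at ascending addresses are 97 F0 25.
Read back as little-endian, the first byte is least significant, giving 0x25F097.

0x25F097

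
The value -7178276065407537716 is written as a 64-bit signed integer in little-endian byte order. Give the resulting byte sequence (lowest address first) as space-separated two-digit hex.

CC ED B1 5D F3 A3 61 9C

Two's complement of -7178276065407537716 in 64 bits: 7178276065407537716 = 0x639E5C0CA24E1234; invert → 0x9C61A3F35DB1EDCB; add 1 → 0x9C61A3F35DB1EDCC.
Split into bytes (most-significant first): 9C 61 A3 F3 5D B1 ED CC.
In little-endian order the low byte comes first in memory.
So at ascending addresses the bytes are CC ED B1 5D F3 A3 61 9C.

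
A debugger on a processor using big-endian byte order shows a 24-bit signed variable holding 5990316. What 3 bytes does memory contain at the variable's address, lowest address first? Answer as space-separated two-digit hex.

5B 67 AC

5990316 in hexadecimal, padded to 24 bits, is 0x5B67AC.
Split into bytes (most-significant first): 5B 67 AC.
In big-endian order the high byte comes first in memory.
So the memory order matches the most-significant-first order: 5B 67 AC.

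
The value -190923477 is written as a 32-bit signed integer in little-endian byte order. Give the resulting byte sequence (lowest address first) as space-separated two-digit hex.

Two's complement of -190923477 in 32 bits: 190923477 = 0x0B6142D5; invert → 0xF49EBD2A; add 1 → 0xF49EBD2B.
Split into bytes (most-significant first): F4 9E BD 2B.
Little-endian stores the least-significant byte at the lowest address.
So at ascending addresses the bytes are 2B BD 9E F4.

2B BD 9E F4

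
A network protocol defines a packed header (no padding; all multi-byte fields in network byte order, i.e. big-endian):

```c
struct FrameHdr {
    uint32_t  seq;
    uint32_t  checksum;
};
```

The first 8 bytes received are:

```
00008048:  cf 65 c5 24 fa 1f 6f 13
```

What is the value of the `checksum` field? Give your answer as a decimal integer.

4196364051

`checksum` follows `seq` (4 bytes), so it starts at byte offset 4 and occupies 4 bytes.
Bytes at offsets 4..7: FA 1F 6F 13.
Big-endian stores the most-significant byte at the lowest address.
The bytes are already most-significant first: 0xFA1F6F13.
0xFA1F6F13 = 4196364051.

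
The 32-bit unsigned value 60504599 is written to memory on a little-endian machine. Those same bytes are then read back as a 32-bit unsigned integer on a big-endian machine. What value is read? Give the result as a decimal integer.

60504599 in 32-bit hexadecimal is 0x039B3A17.
Stored little-endian, the bytes at ascending addresses are 17 3A 9B 03.
Read back as big-endian, the last byte is least significant, giving 0x173A9B03.
0x173A9B03 = 389716739.

389716739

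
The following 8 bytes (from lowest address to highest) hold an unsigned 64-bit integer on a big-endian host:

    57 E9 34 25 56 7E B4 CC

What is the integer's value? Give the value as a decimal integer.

In big-endian order the high byte comes first in memory.
The bytes are already most-significant first: 0x57E93425567EB4CC.
0x57E93425567EB4CC = 6334651685842891980.

6334651685842891980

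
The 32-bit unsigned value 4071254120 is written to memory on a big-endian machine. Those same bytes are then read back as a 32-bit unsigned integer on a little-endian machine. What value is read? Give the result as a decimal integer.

4071254120 in 32-bit hexadecimal is 0xF2AA6868.
Stored big-endian, the bytes at ascending addresses are F2 AA 68 68.
Read back as little-endian, the first byte is least significant, giving 0x6868AAF2.
0x6868AAF2 = 1751689970.

1751689970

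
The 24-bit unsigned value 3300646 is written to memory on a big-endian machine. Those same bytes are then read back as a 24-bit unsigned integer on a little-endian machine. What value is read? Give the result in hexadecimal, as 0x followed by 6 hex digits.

3300646 in 24-bit hexadecimal is 0x325D26.
Stored big-endian, the bytes at ascending addresses are 32 5D 26.
Read back as little-endian, the first byte is least significant, giving 0x265D32.

0x265D32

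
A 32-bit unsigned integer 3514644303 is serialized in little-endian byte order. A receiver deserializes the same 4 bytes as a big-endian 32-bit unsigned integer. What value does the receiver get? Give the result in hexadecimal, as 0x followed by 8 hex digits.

0x4F377DD1

3514644303 in 32-bit hexadecimal is 0xD17D374F.
Stored little-endian, the bytes at ascending addresses are 4F 37 7D D1.
Read back as big-endian, the last byte is least significant, giving 0x4F377DD1.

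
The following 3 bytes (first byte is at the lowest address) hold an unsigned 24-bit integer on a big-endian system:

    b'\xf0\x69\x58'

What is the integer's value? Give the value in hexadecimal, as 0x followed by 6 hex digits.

In big-endian order the high byte comes first in memory.
The bytes are already most-significant first: 0xF06958.

0xF06958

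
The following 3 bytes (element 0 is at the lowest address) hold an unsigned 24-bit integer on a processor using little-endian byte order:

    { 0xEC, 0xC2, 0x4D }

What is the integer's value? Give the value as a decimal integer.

In little-endian order the low byte comes first in memory.
Reassemble most-significant byte first: 4D C2 EC → 0x4DC2EC.
0x4DC2EC = 5096172.

5096172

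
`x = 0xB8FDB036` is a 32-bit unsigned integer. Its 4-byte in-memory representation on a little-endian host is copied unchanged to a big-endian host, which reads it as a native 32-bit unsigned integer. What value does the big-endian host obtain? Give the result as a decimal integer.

Stored little-endian, the bytes at ascending addresses are 36 B0 FD B8.
Read back as big-endian, the last byte is least significant, giving 0x36B0FDB8.
0x36B0FDB8 = 917568952.

917568952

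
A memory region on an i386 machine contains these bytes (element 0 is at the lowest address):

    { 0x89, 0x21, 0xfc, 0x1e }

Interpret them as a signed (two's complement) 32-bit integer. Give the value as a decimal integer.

In little-endian order the low byte comes first in memory.
Reassemble most-significant byte first: 1E FC 21 89 → 0x1EFC2189.
0x1EFC2189 = 519840137.

519840137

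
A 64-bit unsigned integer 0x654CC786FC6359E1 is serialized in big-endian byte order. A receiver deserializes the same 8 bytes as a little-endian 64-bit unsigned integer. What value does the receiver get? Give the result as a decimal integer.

16238119867705150565

Stored big-endian, the bytes at ascending addresses are 65 4C C7 86 FC 63 59 E1.
Read back as little-endian, the first byte is least significant, giving 0xE15963FC86C74C65.
0xE15963FC86C74C65 = 16238119867705150565.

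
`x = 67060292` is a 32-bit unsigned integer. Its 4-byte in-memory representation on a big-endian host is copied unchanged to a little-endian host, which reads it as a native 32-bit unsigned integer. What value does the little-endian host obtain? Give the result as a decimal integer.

67060292 in 32-bit hexadecimal is 0x03FF4244.
Stored big-endian, the bytes at ascending addresses are 03 FF 42 44.
Read back as little-endian, the first byte is least significant, giving 0x4442FF03.
0x4442FF03 = 1145241347.

1145241347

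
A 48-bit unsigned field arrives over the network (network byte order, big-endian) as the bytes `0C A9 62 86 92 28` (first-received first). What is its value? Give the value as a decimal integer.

13921641992744

In big-endian order the high byte comes first in memory.
The bytes are already most-significant first: 0x0CA962869228.
0x0CA962869228 = 13921641992744.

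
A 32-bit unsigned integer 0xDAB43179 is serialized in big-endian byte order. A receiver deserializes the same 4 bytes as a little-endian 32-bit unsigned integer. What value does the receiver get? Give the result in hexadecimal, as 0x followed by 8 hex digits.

0x7931B4DA

Stored big-endian, the bytes at ascending addresses are DA B4 31 79.
Read back as little-endian, the first byte is least significant, giving 0x7931B4DA.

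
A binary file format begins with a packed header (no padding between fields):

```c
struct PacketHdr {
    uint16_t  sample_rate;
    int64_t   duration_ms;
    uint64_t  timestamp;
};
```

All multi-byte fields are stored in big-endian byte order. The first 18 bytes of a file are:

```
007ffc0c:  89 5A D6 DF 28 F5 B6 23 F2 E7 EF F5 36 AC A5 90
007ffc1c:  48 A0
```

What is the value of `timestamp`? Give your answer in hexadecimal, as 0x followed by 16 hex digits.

0xEFF536ACA59048A0

`timestamp` follows `sample_rate` (2 B), `duration_ms` (8 B), so it starts at offset 2 + 8 = 10 and occupies 8 bytes.
Bytes at offsets 10..17: EF F5 36 AC A5 90 48 A0.
In big-endian order the high byte comes first in memory.
The bytes are already most-significant first: 0xEFF536ACA59048A0.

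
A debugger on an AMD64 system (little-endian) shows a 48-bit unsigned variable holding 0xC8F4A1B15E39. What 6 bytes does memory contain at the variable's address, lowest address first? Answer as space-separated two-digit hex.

Split into bytes (most-significant first): C8 F4 A1 B1 5E 39.
Little-endian: lowest address holds the least-significant byte.
So at ascending addresses the bytes are 39 5E B1 A1 F4 C8.

39 5E B1 A1 F4 C8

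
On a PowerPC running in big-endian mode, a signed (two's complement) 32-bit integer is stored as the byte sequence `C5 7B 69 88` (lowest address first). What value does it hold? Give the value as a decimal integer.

In big-endian order the high byte comes first in memory.
The bytes are already most-significant first: 0xC57B6988.
Top bit is set, so as a signed 32-bit value this is 0xC57B6988 − 2^32 = -981767800.

-981767800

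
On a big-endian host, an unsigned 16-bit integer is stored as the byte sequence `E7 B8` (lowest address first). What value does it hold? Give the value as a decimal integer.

In big-endian order the high byte comes first in memory.
The bytes are already most-significant first: 0xE7B8.
0xE7B8 = 59320.

59320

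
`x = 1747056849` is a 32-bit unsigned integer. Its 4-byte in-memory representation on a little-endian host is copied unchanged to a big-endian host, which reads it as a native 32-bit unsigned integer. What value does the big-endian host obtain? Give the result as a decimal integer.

3522699624

1747056849 in 32-bit hexadecimal is 0x6821F8D1.
Stored little-endian, the bytes at ascending addresses are D1 F8 21 68.
Read back as big-endian, the last byte is least significant, giving 0xD1F82168.
0xD1F82168 = 3522699624.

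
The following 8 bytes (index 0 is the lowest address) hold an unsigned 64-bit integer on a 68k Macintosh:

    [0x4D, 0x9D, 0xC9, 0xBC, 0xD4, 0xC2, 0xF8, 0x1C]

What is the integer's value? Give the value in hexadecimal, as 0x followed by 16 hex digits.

0x4D9DC9BCD4C2F81C

In big-endian order the high byte comes first in memory.
The bytes are already most-significant first: 0x4D9DC9BCD4C2F81C.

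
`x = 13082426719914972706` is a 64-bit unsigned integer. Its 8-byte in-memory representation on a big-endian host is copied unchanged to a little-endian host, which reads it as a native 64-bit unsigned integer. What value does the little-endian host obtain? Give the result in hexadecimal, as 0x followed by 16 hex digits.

13082426719914972706 in 64-bit hexadecimal is 0xB58E1DC9C09C5622.
Stored big-endian, the bytes at ascending addresses are B5 8E 1D C9 C0 9C 56 22.
Read back as little-endian, the first byte is least significant, giving 0x22569CC0C91D8EB5.

0x22569CC0C91D8EB5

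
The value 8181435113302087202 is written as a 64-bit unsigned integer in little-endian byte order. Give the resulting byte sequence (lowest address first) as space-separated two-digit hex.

22 56 47 71 E3 4B 8A 71

8181435113302087202 in hexadecimal, padded to 64 bits, is 0x718A4BE371475622.
Split into bytes (most-significant first): 71 8A 4B E3 71 47 56 22.
Little-endian: lowest address holds the least-significant byte.
So at ascending addresses the bytes are 22 56 47 71 E3 4B 8A 71.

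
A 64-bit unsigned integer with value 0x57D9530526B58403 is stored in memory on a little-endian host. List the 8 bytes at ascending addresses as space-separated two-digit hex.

03 84 B5 26 05 53 D9 57

Split into bytes (most-significant first): 57 D9 53 05 26 B5 84 03.
Little-endian: lowest address holds the least-significant byte.
So at ascending addresses the bytes are 03 84 B5 26 05 53 D9 57.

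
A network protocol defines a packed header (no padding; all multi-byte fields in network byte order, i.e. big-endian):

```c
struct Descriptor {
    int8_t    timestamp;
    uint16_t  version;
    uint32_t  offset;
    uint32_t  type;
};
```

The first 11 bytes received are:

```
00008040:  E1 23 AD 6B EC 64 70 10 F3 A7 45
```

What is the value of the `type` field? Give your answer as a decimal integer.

`type` follows `timestamp` (1 B), `version` (2 B), `offset` (4 B), so it starts at offset 1 + 2 + 4 = 7 and occupies 4 bytes.
Bytes at offsets 7..10: 10 F3 A7 45.
In big-endian order the high byte comes first in memory.
The bytes are already most-significant first: 0x10F3A745.
0x10F3A745 = 284403525.

284403525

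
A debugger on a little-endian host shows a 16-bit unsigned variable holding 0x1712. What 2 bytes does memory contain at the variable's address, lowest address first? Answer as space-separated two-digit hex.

12 17

Split into bytes (most-significant first): 17 12.
In little-endian order the low byte comes first in memory.
So at ascending addresses the bytes are 12 17.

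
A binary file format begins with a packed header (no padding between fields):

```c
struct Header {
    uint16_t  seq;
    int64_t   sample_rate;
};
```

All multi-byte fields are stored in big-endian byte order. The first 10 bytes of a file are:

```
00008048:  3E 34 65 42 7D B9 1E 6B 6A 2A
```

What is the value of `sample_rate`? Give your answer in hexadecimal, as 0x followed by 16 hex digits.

0x65427DB91E6B6A2A

`sample_rate` follows `seq` (2 bytes), so it starts at byte offset 2 and occupies 8 bytes.
Bytes at offsets 2..9: 65 42 7D B9 1E 6B 6A 2A.
Big-endian: lowest address holds the most-significant byte.
The bytes are already most-significant first: 0x65427DB91E6B6A2A.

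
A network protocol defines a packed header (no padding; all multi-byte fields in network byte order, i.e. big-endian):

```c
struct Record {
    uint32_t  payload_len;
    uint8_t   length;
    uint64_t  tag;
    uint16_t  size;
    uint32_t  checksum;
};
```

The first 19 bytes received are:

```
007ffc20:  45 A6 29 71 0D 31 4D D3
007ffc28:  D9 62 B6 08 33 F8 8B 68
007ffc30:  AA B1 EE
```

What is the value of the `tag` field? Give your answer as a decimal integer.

`tag` follows `payload_len` (4 B), `length` (1 B), so it starts at offset 4 + 1 = 5 and occupies 8 bytes.
Bytes at offsets 5..12: 31 4D D3 D9 62 B6 08 33.
Big-endian stores the most-significant byte at the lowest address.
The bytes are already most-significant first: 0x314DD3D962B60833.
0x314DD3D962B60833 = 3552728611682650163.

3552728611682650163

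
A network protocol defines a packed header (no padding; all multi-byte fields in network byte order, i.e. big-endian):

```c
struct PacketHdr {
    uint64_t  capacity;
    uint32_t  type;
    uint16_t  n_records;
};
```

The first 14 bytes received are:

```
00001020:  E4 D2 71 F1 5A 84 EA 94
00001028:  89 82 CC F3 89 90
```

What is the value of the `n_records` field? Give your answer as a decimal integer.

`n_records` follows `capacity` (8 B), `type` (4 B), so it starts at offset 8 + 4 = 12 and occupies 2 bytes.
Bytes at offsets 12..13: 89 90.
Big-endian stores the most-significant byte at the lowest address.
The bytes are already most-significant first: 0x8990.
0x8990 = 35216.

35216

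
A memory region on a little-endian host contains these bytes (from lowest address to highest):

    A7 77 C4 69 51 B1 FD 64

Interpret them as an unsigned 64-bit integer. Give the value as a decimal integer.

7277167536125540263

Little-endian stores the least-significant byte at the lowest address.
Reassemble most-significant byte first: 64 FD B1 51 69 C4 77 A7 → 0x64FDB15169C477A7.
0x64FDB15169C477A7 = 7277167536125540263.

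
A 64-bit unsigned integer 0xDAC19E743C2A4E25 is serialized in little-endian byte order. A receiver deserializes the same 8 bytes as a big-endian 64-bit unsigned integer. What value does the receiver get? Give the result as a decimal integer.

Stored little-endian, the bytes at ascending addresses are 25 4E 2A 3C 74 9E C1 DA.
Read back as big-endian, the last byte is least significant, giving 0x254E2A3C749EC1DA.
0x254E2A3C749EC1DA = 2688132466729730522.

2688132466729730522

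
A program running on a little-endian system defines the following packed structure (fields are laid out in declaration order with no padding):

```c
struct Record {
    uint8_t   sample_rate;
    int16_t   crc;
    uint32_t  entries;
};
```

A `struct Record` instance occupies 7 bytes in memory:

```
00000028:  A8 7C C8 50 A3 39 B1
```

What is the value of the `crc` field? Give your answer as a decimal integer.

`crc` follows `sample_rate` (1 byte), so it starts at byte offset 1 and occupies 2 bytes.
Bytes at offsets 1..2: 7C C8.
In little-endian order the low byte comes first in memory.
Reassemble most-significant byte first: C8 7C → 0xC87C.
Top bit is set, so as a signed 16-bit value this is 0xC87C − 2^16 = -14212.

-14212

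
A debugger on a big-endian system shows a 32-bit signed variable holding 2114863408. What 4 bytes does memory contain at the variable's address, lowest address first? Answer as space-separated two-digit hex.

7E 0E 41 30

2114863408 in hexadecimal, padded to 32 bits, is 0x7E0E4130.
Split into bytes (most-significant first): 7E 0E 41 30.
Big-endian stores the most-significant byte at the lowest address.
So the memory order matches the most-significant-first order: 7E 0E 41 30.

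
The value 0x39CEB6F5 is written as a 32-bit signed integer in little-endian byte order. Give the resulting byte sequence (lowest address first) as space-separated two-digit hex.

F5 B6 CE 39

Split into bytes (most-significant first): 39 CE B6 F5.
Little-endian: lowest address holds the least-significant byte.
So at ascending addresses the bytes are F5 B6 CE 39.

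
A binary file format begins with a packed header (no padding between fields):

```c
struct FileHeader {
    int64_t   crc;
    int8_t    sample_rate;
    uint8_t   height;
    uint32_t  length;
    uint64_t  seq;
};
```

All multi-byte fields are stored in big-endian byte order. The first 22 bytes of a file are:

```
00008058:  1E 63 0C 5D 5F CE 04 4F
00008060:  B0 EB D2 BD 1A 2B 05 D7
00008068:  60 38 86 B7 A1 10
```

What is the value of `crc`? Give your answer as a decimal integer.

`crc` is the first field, at byte offset 0, occupying 8 bytes.
Bytes at offsets 0..7: 1E 63 0C 5D 5F CE 04 4F.
Big-endian: lowest address holds the most-significant byte.
The bytes are already most-significant first: 0x1E630C5D5FCE044F.
0x1E630C5D5FCE044F = 2189607439011021903.

2189607439011021903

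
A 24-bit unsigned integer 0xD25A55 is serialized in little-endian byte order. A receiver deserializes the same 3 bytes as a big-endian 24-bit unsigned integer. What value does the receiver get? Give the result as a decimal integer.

Stored little-endian, the bytes at ascending addresses are 55 5A D2.
Read back as big-endian, the last byte is least significant, giving 0x555AD2.
0x555AD2 = 5593810.

5593810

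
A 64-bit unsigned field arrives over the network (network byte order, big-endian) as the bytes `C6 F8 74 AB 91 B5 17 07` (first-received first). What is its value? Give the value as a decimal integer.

14337337693966767879

In big-endian order the high byte comes first in memory.
The bytes are already most-significant first: 0xC6F874AB91B51707.
0xC6F874AB91B51707 = 14337337693966767879.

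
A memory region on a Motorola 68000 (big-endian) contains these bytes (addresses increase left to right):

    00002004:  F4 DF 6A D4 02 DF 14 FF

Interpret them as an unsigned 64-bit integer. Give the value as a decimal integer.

Big-endian stores the most-significant byte at the lowest address.
The bytes are already most-significant first: 0xF4DF6AD402DF14FF.
0xF4DF6AD402DF14FF = 17644939323874678015.

17644939323874678015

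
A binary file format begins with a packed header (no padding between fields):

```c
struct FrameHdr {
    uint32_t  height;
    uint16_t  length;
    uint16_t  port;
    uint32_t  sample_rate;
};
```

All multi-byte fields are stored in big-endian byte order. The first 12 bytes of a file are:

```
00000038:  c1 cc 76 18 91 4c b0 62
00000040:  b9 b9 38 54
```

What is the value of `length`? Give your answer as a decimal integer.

37196

`length` follows `height` (4 bytes), so it starts at byte offset 4 and occupies 2 bytes.
Bytes at offsets 4..5: 91 4C.
Big-endian stores the most-significant byte at the lowest address.
The bytes are already most-significant first: 0x914C.
0x914C = 37196.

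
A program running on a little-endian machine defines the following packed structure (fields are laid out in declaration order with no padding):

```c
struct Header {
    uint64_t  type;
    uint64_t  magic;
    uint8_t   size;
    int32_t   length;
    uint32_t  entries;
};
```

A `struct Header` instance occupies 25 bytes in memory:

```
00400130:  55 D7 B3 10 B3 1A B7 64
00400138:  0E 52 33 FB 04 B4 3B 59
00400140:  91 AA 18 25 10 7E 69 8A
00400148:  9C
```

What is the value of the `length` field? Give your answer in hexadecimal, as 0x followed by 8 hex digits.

0x102518AA

`length` follows `type` (8 B), `magic` (8 B), `size` (1 B), so it starts at offset 8 + 8 + 1 = 17 and occupies 4 bytes.
Bytes at offsets 17..20: AA 18 25 10.
In little-endian order the low byte comes first in memory.
Reassemble most-significant byte first: 10 25 18 AA → 0x102518AA.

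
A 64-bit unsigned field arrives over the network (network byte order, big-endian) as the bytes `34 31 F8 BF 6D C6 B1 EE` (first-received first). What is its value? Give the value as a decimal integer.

3761060664895255022

Big-endian stores the most-significant byte at the lowest address.
The bytes are already most-significant first: 0x3431F8BF6DC6B1EE.
0x3431F8BF6DC6B1EE = 3761060664895255022.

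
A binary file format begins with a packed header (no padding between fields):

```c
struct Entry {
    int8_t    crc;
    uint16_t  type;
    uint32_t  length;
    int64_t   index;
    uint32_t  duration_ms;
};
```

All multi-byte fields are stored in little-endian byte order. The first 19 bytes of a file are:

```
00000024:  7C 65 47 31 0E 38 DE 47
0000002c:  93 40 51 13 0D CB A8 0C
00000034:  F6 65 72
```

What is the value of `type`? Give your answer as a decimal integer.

`type` follows `crc` (1 byte), so it starts at byte offset 1 and occupies 2 bytes.
Bytes at offsets 1..2: 65 47.
In little-endian order the low byte comes first in memory.
Reassemble most-significant byte first: 47 65 → 0x4765.
0x4765 = 18277.

18277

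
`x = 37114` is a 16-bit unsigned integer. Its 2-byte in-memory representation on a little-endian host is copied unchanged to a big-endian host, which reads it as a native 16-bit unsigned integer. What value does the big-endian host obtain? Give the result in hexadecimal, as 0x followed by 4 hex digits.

0xFA90

37114 in 16-bit hexadecimal is 0x90FA.
Stored little-endian, the bytes at ascending addresses are FA 90.
Read back as big-endian, the last byte is least significant, giving 0xFA90.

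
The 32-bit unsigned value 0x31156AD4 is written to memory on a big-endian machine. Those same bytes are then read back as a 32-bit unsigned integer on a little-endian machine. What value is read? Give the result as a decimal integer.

Stored big-endian, the bytes at ascending addresses are 31 15 6A D4.
Read back as little-endian, the first byte is least significant, giving 0xD46A1531.
0xD46A1531 = 3563722033.

3563722033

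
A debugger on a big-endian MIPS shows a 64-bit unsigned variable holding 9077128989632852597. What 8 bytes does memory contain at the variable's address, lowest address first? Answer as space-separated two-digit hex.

7D F8 70 B9 2F 77 72 75

9077128989632852597 in hexadecimal, padded to 64 bits, is 0x7DF870B92F777275.
Split into bytes (most-significant first): 7D F8 70 B9 2F 77 72 75.
Big-endian stores the most-significant byte at the lowest address.
So the memory order matches the most-significant-first order: 7D F8 70 B9 2F 77 72 75.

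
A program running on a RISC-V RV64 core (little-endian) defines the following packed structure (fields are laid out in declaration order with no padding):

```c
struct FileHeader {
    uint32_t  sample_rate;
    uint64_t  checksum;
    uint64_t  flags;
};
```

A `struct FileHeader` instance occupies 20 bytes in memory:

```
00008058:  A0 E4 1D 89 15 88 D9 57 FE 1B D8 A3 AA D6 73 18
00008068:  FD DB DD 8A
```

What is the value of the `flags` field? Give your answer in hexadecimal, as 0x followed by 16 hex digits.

0x8ADDDBFD1873D6AA

`flags` follows `sample_rate` (4 B), `checksum` (8 B), so it starts at offset 4 + 8 = 12 and occupies 8 bytes.
Bytes at offsets 12..19: AA D6 73 18 FD DB DD 8A.
Little-endian: lowest address holds the least-significant byte.
Reassemble most-significant byte first: 8A DD DB FD 18 73 D6 AA → 0x8ADDDBFD1873D6AA.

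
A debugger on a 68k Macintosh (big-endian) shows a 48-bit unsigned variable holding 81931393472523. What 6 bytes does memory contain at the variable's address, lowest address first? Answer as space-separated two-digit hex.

4A 84 23 9A 98 0B

81931393472523 in hexadecimal, padded to 48 bits, is 0x4A84239A980B.
Split into bytes (most-significant first): 4A 84 23 9A 98 0B.
In big-endian order the high byte comes first in memory.
So the memory order matches the most-significant-first order: 4A 84 23 9A 98 0B.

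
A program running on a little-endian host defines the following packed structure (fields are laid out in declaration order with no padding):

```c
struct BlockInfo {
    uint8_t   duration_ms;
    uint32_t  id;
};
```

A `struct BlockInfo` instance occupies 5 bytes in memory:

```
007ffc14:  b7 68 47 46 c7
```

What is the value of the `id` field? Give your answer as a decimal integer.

`id` follows `duration_ms` (1 byte), so it starts at byte offset 1 and occupies 4 bytes.
Bytes at offsets 1..4: 68 47 46 C7.
In little-endian order the low byte comes first in memory.
Reassemble most-significant byte first: C7 46 47 68 → 0xC7464768.
0xC7464768 = 3343271784.

3343271784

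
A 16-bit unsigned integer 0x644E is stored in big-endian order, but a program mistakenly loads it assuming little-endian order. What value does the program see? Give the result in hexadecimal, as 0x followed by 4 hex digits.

Stored big-endian, the bytes at ascending addresses are 64 4E.
Read back as little-endian, the first byte is least significant, giving 0x4E64.

0x4E64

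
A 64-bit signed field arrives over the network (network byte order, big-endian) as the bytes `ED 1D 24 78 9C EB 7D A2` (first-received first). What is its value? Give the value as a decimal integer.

-1360891411948667486

Big-endian: lowest address holds the most-significant byte.
The bytes are already most-significant first: 0xED1D24789CEB7DA2.
Top bit is set, so as a signed 64-bit value this is 0xED1D24789CEB7DA2 − 2^64 = -1360891411948667486.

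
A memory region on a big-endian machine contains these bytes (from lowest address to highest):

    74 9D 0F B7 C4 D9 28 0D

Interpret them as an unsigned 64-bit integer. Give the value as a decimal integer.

8402889761699211277

In big-endian order the high byte comes first in memory.
The bytes are already most-significant first: 0x749D0FB7C4D9280D.
0x749D0FB7C4D9280D = 8402889761699211277.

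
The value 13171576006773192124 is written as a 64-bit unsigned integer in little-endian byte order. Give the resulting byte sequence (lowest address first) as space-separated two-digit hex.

BC 35 C6 97 97 D6 CA B6

13171576006773192124 in hexadecimal, padded to 64 bits, is 0xB6CAD69797C635BC.
Split into bytes (most-significant first): B6 CA D6 97 97 C6 35 BC.
Little-endian stores the least-significant byte at the lowest address.
So at ascending addresses the bytes are BC 35 C6 97 97 D6 CA B6.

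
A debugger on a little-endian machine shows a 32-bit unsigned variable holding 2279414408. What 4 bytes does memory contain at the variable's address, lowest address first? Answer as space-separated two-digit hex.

2279414408 in hexadecimal, padded to 32 bits, is 0x87DD1A88.
Split into bytes (most-significant first): 87 DD 1A 88.
Little-endian stores the least-significant byte at the lowest address.
So at ascending addresses the bytes are 88 1A DD 87.

88 1A DD 87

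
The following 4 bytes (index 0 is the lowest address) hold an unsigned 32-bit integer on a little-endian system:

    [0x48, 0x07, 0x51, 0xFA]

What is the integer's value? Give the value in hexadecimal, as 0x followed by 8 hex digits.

0xFA510748

Little-endian stores the least-significant byte at the lowest address.
Reassemble most-significant byte first: FA 51 07 48 → 0xFA510748.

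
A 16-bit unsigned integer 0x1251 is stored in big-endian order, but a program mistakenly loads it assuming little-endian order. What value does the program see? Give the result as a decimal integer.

Stored big-endian, the bytes at ascending addresses are 12 51.
Read back as little-endian, the first byte is least significant, giving 0x5112.
0x5112 = 20754.

20754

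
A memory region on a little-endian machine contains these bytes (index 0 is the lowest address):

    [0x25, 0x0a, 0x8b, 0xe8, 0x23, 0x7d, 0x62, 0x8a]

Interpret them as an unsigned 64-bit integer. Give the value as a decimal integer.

9971670118130453029

Little-endian: lowest address holds the least-significant byte.
Reassemble most-significant byte first: 8A 62 7D 23 E8 8B 0A 25 → 0x8A627D23E88B0A25.
0x8A627D23E88B0A25 = 9971670118130453029.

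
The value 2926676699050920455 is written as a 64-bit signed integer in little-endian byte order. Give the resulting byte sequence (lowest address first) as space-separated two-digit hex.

07 CA 57 9B F3 A4 9D 28

2926676699050920455 in hexadecimal, padded to 64 bits, is 0x289DA4F39B57CA07.
Split into bytes (most-significant first): 28 9D A4 F3 9B 57 CA 07.
In little-endian order the low byte comes first in memory.
So at ascending addresses the bytes are 07 CA 57 9B F3 A4 9D 28.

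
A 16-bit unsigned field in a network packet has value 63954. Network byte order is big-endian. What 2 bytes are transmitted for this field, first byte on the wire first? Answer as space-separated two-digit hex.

63954 in hexadecimal, padded to 16 bits, is 0xF9D2.
Split into bytes (most-significant first): F9 D2.
Big-endian: lowest address holds the most-significant byte.
So the memory order matches the most-significant-first order: F9 D2.

F9 D2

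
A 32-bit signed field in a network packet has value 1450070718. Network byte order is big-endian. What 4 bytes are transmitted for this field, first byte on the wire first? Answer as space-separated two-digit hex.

1450070718 in hexadecimal, padded to 32 bits, is 0x566E52BE.
Split into bytes (most-significant first): 56 6E 52 BE.
Big-endian stores the most-significant byte at the lowest address.
So the memory order matches the most-significant-first order: 56 6E 52 BE.

56 6E 52 BE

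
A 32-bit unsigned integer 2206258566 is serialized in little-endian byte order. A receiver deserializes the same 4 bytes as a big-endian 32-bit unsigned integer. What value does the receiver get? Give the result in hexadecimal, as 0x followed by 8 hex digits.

0x86D58083

2206258566 in 32-bit hexadecimal is 0x8380D586.
Stored little-endian, the bytes at ascending addresses are 86 D5 80 83.
Read back as big-endian, the last byte is least significant, giving 0x86D58083.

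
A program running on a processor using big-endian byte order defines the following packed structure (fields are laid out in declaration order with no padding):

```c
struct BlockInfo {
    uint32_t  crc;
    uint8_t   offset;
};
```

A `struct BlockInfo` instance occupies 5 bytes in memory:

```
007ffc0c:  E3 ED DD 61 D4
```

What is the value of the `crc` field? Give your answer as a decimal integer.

`crc` is the first field, at byte offset 0, occupying 4 bytes.
Bytes at offsets 0..3: E3 ED DD 61.
Big-endian: lowest address holds the most-significant byte.
The bytes are already most-significant first: 0xE3EDDD61.
0xE3EDDD61 = 3824016737.

3824016737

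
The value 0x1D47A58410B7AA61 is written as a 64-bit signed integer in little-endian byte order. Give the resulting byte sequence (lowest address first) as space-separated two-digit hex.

Split into bytes (most-significant first): 1D 47 A5 84 10 B7 AA 61.
Little-endian stores the least-significant byte at the lowest address.
So at ascending addresses the bytes are 61 AA B7 10 84 A5 47 1D.

61 AA B7 10 84 A5 47 1D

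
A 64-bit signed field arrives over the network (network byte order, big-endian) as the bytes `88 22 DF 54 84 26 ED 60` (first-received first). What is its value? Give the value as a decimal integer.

Big-endian: lowest address holds the most-significant byte.
The bytes are already most-significant first: 0x8822DF548426ED60.
Top bit is set, so as a signed 64-bit value this is 0x8822DF548426ED60 − 2^64 = -8637095581255799456.

-8637095581255799456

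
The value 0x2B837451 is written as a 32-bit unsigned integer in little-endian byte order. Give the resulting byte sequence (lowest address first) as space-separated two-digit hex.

Split into bytes (most-significant first): 2B 83 74 51.
In little-endian order the low byte comes first in memory.
So at ascending addresses the bytes are 51 74 83 2B.

51 74 83 2B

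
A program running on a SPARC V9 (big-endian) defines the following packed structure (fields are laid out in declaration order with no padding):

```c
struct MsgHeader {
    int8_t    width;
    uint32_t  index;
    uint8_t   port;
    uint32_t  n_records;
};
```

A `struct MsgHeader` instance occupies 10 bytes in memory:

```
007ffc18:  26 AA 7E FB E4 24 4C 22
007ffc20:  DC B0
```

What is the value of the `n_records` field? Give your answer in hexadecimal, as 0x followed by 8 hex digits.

0x4C22DCB0

`n_records` follows `width` (1 B), `index` (4 B), `port` (1 B), so it starts at offset 1 + 4 + 1 = 6 and occupies 4 bytes.
Bytes at offsets 6..9: 4C 22 DC B0.
In big-endian order the high byte comes first in memory.
The bytes are already most-significant first: 0x4C22DCB0.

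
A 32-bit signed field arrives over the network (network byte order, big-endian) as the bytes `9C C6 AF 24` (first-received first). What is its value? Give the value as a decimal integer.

Big-endian stores the most-significant byte at the lowest address.
The bytes are already most-significant first: 0x9CC6AF24.
Top bit is set, so as a signed 32-bit value this is 0x9CC6AF24 − 2^32 = -1664700636.

-1664700636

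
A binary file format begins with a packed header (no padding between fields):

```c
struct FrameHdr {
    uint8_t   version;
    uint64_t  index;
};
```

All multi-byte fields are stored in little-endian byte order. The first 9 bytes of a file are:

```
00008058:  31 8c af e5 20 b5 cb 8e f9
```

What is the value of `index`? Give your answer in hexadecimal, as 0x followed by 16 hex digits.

0xF98ECBB520E5AF8C

`index` follows `version` (1 byte), so it starts at byte offset 1 and occupies 8 bytes.
Bytes at offsets 1..8: 8C AF E5 20 B5 CB 8E F9.
Little-endian stores the least-significant byte at the lowest address.
Reassemble most-significant byte first: F9 8E CB B5 20 E5 AF 8C → 0xF98ECBB520E5AF8C.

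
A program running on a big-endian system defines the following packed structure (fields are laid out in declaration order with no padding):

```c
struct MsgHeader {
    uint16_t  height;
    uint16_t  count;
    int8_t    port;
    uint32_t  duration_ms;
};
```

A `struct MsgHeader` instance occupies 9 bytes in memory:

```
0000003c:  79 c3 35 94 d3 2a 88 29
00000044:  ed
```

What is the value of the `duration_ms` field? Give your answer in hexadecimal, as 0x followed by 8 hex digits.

`duration_ms` follows `height` (2 B), `count` (2 B), `port` (1 B), so it starts at offset 2 + 2 + 1 = 5 and occupies 4 bytes.
Bytes at offsets 5..8: 2A 88 29 ED.
Big-endian stores the most-significant byte at the lowest address.
The bytes are already most-significant first: 0x2A8829ED.

0x2A8829ED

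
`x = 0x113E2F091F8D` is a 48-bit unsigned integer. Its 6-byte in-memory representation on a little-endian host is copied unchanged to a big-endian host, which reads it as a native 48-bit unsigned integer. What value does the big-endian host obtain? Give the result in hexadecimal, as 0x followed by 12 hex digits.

Stored little-endian, the bytes at ascending addresses are 8D 1F 09 2F 3E 11.
Read back as big-endian, the last byte is least significant, giving 0x8D1F092F3E11.

0x8D1F092F3E11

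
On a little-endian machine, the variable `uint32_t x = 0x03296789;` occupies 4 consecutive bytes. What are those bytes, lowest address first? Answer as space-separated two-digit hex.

89 67 29 03

Split into bytes (most-significant first): 03 29 67 89.
Little-endian stores the least-significant byte at the lowest address.
So at ascending addresses the bytes are 89 67 29 03.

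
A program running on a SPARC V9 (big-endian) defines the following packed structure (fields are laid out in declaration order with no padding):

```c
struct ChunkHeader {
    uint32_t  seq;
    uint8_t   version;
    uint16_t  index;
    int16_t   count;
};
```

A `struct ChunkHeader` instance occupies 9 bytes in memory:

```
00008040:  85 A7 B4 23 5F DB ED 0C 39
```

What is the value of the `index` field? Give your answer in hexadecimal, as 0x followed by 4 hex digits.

0xDBED

`index` follows `seq` (4 B), `version` (1 B), so it starts at offset 4 + 1 = 5 and occupies 2 bytes.
Bytes at offsets 5..6: DB ED.
Big-endian stores the most-significant byte at the lowest address.
The bytes are already most-significant first: 0xDBED.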